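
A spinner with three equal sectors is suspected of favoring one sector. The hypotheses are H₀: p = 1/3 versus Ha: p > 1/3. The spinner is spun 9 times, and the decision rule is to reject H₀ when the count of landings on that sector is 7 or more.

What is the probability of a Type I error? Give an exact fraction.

163/19683

The Type I error probability is α = P(K ≥ 7) computed under H₀, where K ~ Binomial(9, 1/3).
Adding the binomial terms for j = 7 through 9 with p = 1/3 yields 163/19683.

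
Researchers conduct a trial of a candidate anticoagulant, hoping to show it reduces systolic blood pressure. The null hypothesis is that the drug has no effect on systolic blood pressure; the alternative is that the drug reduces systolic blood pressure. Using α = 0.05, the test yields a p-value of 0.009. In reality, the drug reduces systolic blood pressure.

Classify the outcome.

No error — this is a correct decision.

Since p = 0.009 < α = 0.05, H₀ is rejected.
H₀ is false (actually the drug reduces systolic blood pressure).
The decision matches the true state — no error.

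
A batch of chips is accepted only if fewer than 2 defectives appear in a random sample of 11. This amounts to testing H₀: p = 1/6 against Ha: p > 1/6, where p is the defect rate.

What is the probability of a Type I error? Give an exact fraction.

α = P(reject H₀ | H₀ true) = P(K ≥ 2 | p = 1/6), K ~ Binomial(11, 1/6).
Via the complement, α = 1 − Σ_{j=0}^{1} C(11,j)(1/6)^j(5/6)^{11-j} = 12909191/22674816.

12909191/22674816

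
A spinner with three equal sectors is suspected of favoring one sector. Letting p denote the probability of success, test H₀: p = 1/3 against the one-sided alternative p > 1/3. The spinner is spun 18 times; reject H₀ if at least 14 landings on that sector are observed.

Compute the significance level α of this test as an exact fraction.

56137/387420489

Under H₀, X ~ Binomial(18, 1/3), and α = P(X ≥ 14).
Summing C(18,j)(1/3)^j(2/3)^{18−j} for j = 14,…,18 gives 56137/387420489.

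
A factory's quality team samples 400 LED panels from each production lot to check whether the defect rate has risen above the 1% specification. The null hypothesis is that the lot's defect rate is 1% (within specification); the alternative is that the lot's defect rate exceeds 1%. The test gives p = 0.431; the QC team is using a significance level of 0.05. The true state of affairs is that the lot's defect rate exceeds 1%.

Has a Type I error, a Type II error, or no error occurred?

Type II error

Since p = 0.431 ≥ α = 0.05, H₀ is not rejected.
H₀ is false (actually the lot's defect rate exceeds 1%).
Failing to reject a false H₀ is a Type II error.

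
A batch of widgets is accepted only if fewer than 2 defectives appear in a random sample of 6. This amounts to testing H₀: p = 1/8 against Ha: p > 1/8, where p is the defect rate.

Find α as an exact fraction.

43653/262144

The significance level is the probability, assuming p = 1/8, of seeing 2 or more defectives in 6 draws.
α = 1 − P(X ≤ 1) = 1 − 218491/262144 = 43653/262144.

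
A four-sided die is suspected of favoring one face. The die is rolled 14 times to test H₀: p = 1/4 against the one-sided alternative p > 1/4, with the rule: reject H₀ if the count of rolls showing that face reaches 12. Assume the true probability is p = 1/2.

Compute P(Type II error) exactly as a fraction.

β = P(fail to reject H₀ | Ha true) = P(Y ≤ 11 | p = 1/2), Y ~ Binomial(14, 1/2).
Summing C(14,j)·(1/2)^j·(1/2)^{14-j} for j = 0..11 gives 8139/8192.

8139/8192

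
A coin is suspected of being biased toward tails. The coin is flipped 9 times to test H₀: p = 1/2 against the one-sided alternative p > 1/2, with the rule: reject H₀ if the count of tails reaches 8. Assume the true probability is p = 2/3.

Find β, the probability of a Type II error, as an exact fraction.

A Type II error is failing to reject when Ha holds: with p = 2/3, β = P(X ≤ 7).
Equivalently, β = 1 − P(X ≥ 8) = 16867/19683.

16867/19683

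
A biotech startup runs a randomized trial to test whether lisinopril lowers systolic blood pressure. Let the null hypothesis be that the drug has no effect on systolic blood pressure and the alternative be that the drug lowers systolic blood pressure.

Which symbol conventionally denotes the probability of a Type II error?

β

P(Type II error) = P(fail to reject H₀ | H₀ false) = β.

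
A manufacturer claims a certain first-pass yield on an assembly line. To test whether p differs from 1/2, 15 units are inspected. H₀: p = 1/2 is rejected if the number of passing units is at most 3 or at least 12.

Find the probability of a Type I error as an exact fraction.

α = P(K ≤ 3 or K ≥ 12 | p = 1/2), K ~ Binomial(15, 1/2).
The two tails are symmetric, so α = 2·(1 + 15 + 105 + 455)/2^15 = 1152/32768 = 9/256.

9/256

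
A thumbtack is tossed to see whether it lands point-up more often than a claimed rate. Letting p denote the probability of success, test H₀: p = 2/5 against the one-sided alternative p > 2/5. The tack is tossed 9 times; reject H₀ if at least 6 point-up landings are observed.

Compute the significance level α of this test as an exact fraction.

The Type I error probability is α = P(Y ≥ 6) computed under H₀, where Y ~ Binomial(9, 2/5).
P(Y ≥ 6) = Σ_{j=6}^{9} C(9,j)·(2/5)^j·(3/5)^{9-j} = 194048/1953125.

194048/1953125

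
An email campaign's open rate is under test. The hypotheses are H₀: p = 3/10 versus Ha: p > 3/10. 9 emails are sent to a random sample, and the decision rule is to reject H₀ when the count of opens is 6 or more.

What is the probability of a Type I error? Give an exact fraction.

Under H₀, K ~ Binomial(9, 3/10), and α = P(K ≥ 6).
P(K ≥ 6) = Σ_{j=6}^{9} C(9,j)·(3/10)^j·(7/10)^{9-j} = 12647421/500000000.

12647421/500000000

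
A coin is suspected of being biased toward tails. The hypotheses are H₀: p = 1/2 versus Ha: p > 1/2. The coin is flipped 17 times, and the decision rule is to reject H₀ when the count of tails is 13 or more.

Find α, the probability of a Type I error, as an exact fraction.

1607/65536

The Type I error probability is α = P(X ≥ 13) computed under H₀, where X ~ Binomial(17, 1/2).
Summing the upper tail: (2380 + 680 + 136 + 17 + 1) / 2^17 = 3214/131072 = 1607/65536.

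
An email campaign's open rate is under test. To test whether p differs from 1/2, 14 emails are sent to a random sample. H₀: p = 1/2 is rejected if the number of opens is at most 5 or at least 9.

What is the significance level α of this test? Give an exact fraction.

3473/8192

The significance level is the null-hypothesis probability of the rejection region {≤5} ∪ {≥9}.
The two tails are symmetric, so α = 2·(1 + 14 + 91 + 364 + 1001 + 2002)/2^14 = 6946/16384 = 3473/8192.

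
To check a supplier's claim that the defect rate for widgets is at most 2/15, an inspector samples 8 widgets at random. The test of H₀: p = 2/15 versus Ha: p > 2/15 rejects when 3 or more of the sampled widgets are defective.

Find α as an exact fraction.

α = P(reject H₀ | H₀ true) = P(S ≥ 3 | p = 2/15), S ~ Binomial(8, 2/15).
Computing the lower-tail complement: 1 − 786769867/854296875 = 67527008/854296875.

67527008/854296875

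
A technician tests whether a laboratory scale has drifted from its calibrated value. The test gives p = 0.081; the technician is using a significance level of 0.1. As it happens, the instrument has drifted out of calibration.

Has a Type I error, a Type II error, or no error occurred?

The conventional null hypothesis is that the instrument is correctly calibrated.
Since p = 0.081 < α = 0.1, H₀ is rejected.
H₀ is false (actually the instrument has drifted out of calibration).
The decision matches the true state — no error.

No error (correct decision).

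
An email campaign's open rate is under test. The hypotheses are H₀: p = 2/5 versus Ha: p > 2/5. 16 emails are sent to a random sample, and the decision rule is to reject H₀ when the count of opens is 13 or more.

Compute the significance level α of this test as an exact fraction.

Under H₀, S ~ Binomial(16, 2/5), and α = P(S ≥ 13).
Adding the binomial terms for j = 13 through 16 with p = 2/5 yields 28639232/30517578125.

28639232/30517578125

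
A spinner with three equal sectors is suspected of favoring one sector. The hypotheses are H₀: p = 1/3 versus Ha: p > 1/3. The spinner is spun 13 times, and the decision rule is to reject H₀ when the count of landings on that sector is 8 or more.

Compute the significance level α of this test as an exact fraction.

Under H₀, S ~ Binomial(13, 1/3), and α = P(S ≥ 8).
Adding the binomial terms for j = 8 through 13 with p = 1/3 yields 6139/177147.

6139/177147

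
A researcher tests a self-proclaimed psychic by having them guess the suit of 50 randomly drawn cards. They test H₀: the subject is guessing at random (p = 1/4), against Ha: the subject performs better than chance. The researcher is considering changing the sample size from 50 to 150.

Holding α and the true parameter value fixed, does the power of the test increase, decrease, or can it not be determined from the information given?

Increasing n separates the H₀ and Ha sampling distributions, so under Ha fewer outcomes land in the acceptance region.
Since power = 1 − β and β decreases, power increases.

It increases.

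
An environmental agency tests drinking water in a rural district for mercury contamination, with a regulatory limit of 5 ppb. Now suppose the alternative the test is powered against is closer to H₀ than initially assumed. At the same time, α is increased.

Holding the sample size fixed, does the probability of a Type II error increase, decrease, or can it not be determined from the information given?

Cannot be determined from the information given.

The first change alone would make β increase; the second alone would make β decrease. Which effect dominates depends on the magnitudes, which are not given.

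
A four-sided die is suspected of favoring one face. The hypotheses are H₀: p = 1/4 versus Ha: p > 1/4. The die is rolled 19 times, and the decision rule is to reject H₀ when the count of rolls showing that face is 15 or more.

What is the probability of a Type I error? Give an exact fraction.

Under H₀, S ~ Binomial(19, 1/4), and α = P(S ≥ 15).
P(S ≥ 15) = Σ_{j=15}^{19} C(19,j)·(1/4)^j·(3/4)^{19-j} = 85429/68719476736.

85429/68719476736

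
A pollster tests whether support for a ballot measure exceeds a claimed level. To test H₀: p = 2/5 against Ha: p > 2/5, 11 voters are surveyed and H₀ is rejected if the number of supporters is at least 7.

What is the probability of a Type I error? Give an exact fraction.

Under H₀, Y ~ Binomial(11, 2/5), and α = P(Y ≥ 7).
P(Y ≥ 7) = Σ_{j=7}^{11} C(11,j)·(2/5)^j·(3/5)^{11-j} = 194048/1953125.

194048/1953125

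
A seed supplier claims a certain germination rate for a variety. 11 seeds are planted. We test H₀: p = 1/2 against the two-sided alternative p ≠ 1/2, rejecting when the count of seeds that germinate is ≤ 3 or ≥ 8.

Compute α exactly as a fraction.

29/128

α = P(S ≤ 3 or S ≥ 8 | p = 1/2), S ~ Binomial(11, 1/2).
Each tail has probability (1 + 11 + 55 + 165)/2048; doubling gives α = 464/2048 = 29/128.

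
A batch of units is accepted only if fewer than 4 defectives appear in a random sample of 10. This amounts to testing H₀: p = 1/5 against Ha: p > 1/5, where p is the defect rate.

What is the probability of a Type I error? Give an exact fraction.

1180409/9765625

α = P(reject H₀ | H₀ true) = P(X ≥ 4 | p = 1/5), X ~ Binomial(10, 1/5).
α = 1 − P(X ≤ 3) = 1 − 8585216/9765625 = 1180409/9765625.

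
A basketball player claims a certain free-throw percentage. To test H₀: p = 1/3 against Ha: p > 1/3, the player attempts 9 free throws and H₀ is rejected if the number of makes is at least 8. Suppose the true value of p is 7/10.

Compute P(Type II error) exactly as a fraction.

401998383/500000000

Under the alternative p = 7/10, Y ~ Binomial(9, 7/10); β is the probability the test does not reject, P(Y < 8).
Adding the binomial probabilities P(Y=0)+…+P(Y=7) at p = 7/10 gives 401998383/500000000.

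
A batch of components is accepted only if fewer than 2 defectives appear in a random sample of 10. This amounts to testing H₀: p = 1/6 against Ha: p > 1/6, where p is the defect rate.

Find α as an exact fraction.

Under H₀, Y ~ Binomial(10, 1/6); the Type I error rate is P(Y ≥ 2).
Computing the lower-tail complement: 1 − 9765625/20155392 = 10389767/20155392.

10389767/20155392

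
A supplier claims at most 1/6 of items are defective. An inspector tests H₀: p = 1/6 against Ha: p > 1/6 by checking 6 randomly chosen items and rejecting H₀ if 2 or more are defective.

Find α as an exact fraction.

The significance level is the probability, assuming p = 1/6, of seeing 2 or more defectives in 6 draws.
Via the complement, α = 1 − Σ_{j=0}^{1} C(6,j)(1/6)^j(5/6)^{6-j} = 12281/46656.

12281/46656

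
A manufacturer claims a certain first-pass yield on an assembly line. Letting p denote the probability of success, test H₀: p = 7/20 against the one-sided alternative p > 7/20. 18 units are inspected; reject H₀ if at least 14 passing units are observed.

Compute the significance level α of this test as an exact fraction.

3435049976681085371/13107200000000000000000

Under H₀, K ~ Binomial(18, 7/20), and α = P(K ≥ 14).
Adding the binomial terms for j = 14 through 18 with p = 7/20 yields 3435049976681085371/13107200000000000000000.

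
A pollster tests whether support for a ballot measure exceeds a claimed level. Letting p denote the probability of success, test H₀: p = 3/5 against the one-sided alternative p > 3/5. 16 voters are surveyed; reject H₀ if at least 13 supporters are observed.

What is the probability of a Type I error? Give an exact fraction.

1988120781/30517578125

α = P(reject H₀ | H₀ true) = P(S ≥ 13 | p = 3/5), with S ~ Binomial(16, 3/5).
P(S ≥ 13) = Σ_{j=13}^{16} C(16,j)·(3/5)^j·(2/5)^{16-j} = 1988120781/30517578125.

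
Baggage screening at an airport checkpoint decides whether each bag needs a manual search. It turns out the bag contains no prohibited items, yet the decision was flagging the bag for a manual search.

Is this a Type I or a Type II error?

Type I error

The null hypothesis here is that the bag contains no prohibited items.
'Flagging the bag for a manual search' corresponds to rejecting H₀.
H₀ was rejected but H₀ is true — a Type I error (false positive).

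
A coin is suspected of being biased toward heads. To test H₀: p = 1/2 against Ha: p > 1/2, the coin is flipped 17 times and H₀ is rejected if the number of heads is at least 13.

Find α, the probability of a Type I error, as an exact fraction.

The Type I error probability is α = P(Y ≥ 13) computed under H₀, where Y ~ Binomial(17, 1/2).
Summing the upper tail: (2380 + 680 + 136 + 17 + 1) / 2^17 = 3214/131072 = 1607/65536.

1607/65536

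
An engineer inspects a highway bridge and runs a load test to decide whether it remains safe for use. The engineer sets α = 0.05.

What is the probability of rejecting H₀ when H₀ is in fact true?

The significance level α is, by definition, the probability of a Type I error — P(reject H₀ | H₀ true).

0.05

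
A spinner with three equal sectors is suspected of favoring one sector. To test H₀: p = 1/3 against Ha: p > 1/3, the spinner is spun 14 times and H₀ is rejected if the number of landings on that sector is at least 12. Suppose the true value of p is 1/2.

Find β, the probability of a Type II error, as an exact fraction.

8139/8192

A Type II error is failing to reject when Ha holds: with p = 1/2, β = P(Y ≤ 11).
Adding the binomial probabilities P(Y=0)+…+P(Y=11) at p = 1/2 gives 8139/8192.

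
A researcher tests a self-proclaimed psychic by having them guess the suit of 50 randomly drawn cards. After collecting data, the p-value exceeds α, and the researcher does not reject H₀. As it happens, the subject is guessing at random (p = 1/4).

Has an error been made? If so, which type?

No error (correct decision).

The conventional null hypothesis here is that the subject is guessing at random (p = 1/4).
The test retained a true H₀ — the decision matches the true state.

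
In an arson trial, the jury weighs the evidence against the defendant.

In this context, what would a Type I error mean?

A Type I error would mean concluding that the defendant is guilty when in fact the defendant is innocent.

With the conventional null hypothesis that the defendant is innocent:
A Type I error is rejecting H₀ when H₀ is true.
Here that means convicting the defendant when actually the defendant is innocent.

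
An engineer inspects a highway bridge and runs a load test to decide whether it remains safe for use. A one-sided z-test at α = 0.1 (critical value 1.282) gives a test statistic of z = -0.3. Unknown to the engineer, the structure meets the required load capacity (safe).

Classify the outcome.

No error (correct decision).

The conventional null hypothesis is that the structure meets the required load capacity (safe).
Since z = -0.3 ≤ z* = 1.282, H₀ is not rejected.
H₀ is true (actually the structure meets the required load capacity (safe)).
The decision matches the true state — no error.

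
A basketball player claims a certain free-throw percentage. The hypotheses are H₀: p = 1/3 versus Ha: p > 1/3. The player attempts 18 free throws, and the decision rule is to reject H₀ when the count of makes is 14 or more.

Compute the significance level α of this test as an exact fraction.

56137/387420489

α = P(reject H₀ | H₀ true) = P(K ≥ 14 | p = 1/3), with K ~ Binomial(18, 1/3).
P(K ≥ 14) = Σ_{j=14}^{18} C(18,j)·(1/3)^j·(2/3)^{18-j} = 56137/387420489.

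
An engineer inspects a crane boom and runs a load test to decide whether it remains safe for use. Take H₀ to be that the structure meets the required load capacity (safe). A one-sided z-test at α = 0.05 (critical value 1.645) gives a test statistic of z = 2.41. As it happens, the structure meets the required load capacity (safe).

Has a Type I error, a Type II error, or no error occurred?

Since z = 2.41 > z* = 1.645, H₀ is rejected.
H₀ is true (actually the structure meets the required load capacity (safe)).
Rejecting a true H₀ is a Type I error.

Type I error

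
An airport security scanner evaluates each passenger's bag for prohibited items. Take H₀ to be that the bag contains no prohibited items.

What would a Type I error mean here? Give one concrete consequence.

A Type I error is rejecting H₀ when H₀ is true.
Here that means flagging the bag for a manual search when actually the bag contains no prohibited items.

A Type I error would mean concluding that the bag contains a prohibited item when in fact the bag contains no prohibited items. Consequence: a harmless bag is searched, delaying the passenger.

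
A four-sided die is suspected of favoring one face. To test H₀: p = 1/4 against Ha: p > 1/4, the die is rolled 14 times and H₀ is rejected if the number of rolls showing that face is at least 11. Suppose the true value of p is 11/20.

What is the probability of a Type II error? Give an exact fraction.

767413934602409223/819200000000000000

β = P(fail to reject H₀ | Ha true) = P(Y ≤ 10 | p = 11/20), Y ~ Binomial(14, 11/20).
Adding the binomial probabilities P(Y=0)+…+P(Y=10) at p = 11/20 gives 767413934602409223/819200000000000000.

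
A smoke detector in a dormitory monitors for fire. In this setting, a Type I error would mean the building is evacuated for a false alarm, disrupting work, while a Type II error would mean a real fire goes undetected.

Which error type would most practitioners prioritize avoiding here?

Type II error

The Type II consequence (a real fire goes undetected) is more severe than the Type I consequence (the building is evacuated for a false alarm, disrupting work).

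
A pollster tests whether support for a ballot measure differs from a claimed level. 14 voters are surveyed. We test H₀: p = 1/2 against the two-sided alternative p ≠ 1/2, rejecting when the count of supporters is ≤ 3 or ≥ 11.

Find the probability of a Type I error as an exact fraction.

The significance level is the null-hypothesis probability of the rejection region {≤3} ∪ {≥11}.
The two tails are symmetric, so α = 2·(1 + 14 + 91 + 364)/2^14 = 940/16384 = 235/4096.

235/4096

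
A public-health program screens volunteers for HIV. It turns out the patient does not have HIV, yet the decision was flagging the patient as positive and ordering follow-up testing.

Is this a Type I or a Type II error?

Type I error

The null hypothesis here is that the patient does not have HIV.
'Flagging the patient as positive and ordering follow-up testing' corresponds to rejecting H₀.
H₀ was rejected but H₀ is true — a Type I error (false positive).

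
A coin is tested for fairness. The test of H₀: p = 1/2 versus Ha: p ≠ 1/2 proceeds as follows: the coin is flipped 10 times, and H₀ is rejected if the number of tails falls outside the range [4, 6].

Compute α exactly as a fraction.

The significance level is the null-hypothesis probability of the rejection region {≤3} ∪ {≥7}.
The two tails are symmetric, so α = 2·(1 + 10 + 45 + 120)/2^10 = 352/1024 = 11/32.

11/32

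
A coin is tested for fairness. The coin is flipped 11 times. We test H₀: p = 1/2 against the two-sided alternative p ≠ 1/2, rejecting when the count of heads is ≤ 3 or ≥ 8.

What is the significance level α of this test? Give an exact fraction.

29/128

α = P(Y ≤ 3 or Y ≥ 8 | p = 1/2), Y ~ Binomial(11, 1/2).
Each tail has probability (1 + 11 + 55 + 165)/2048; doubling gives α = 464/2048 = 29/128.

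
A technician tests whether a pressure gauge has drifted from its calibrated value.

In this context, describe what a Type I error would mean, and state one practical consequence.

With the conventional null hypothesis that the instrument is correctly calibrated:
A Type I error is rejecting H₀ when H₀ is true.
Here that means pulling the instrument for recalibration when actually the instrument is correctly calibrated.

A Type I error would mean concluding that the instrument has drifted out of calibration when in fact the instrument is correctly calibrated. Consequence: a properly working instrument is taken offline unnecessarily.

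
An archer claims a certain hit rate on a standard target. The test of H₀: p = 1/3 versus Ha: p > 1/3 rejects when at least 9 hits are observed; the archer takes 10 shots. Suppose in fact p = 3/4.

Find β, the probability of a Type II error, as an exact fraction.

Under the alternative p = 3/4, Y ~ Binomial(10, 3/4); β is the probability the test does not reject, P(Y < 9).
Equivalently, β = 1 − P(Y ≥ 9) = 792697/1048576.

792697/1048576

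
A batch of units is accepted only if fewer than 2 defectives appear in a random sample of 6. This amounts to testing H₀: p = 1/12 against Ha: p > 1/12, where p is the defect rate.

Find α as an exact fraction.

The significance level is the probability, assuming p = 1/12, of seeing 2 or more defectives in 6 draws.
Computing the lower-tail complement: 1 − 2737867/2985984 = 248117/2985984.

248117/2985984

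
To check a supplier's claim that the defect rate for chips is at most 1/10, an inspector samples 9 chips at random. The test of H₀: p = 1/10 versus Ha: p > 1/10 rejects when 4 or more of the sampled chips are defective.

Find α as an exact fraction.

α = P(reject H₀ | H₀ true) = P(S ≥ 4 | p = 1/10), S ~ Binomial(9, 1/10).
α = 1 − P(S ≤ 3) = 1 − 495834453/500000000 = 4165547/500000000.

4165547/500000000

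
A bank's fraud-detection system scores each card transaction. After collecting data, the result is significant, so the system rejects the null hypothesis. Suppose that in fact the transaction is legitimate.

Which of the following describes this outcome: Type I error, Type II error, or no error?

The conventional null hypothesis here is that the transaction is legitimate.
H₀ was rejected, but H₀ is actually true.
Rejecting a true null hypothesis is a Type I error (false positive).

Type I error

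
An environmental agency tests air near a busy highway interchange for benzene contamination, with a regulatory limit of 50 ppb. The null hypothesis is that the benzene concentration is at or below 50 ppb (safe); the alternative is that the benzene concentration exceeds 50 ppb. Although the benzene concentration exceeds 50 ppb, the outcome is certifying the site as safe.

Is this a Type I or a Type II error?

Type II error

'Certifying the site as safe' corresponds to failing to reject H₀.
H₀ was not rejected but H₀ is false — a Type II error (false negative).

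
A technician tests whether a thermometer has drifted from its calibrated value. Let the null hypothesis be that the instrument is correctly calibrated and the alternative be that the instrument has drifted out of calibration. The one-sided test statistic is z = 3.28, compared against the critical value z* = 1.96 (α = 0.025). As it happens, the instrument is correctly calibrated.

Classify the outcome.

Type I error

Since z = 3.28 > z* = 1.96, H₀ is rejected.
H₀ is true (actually the instrument is correctly calibrated).
Rejecting a true H₀ is a Type I error.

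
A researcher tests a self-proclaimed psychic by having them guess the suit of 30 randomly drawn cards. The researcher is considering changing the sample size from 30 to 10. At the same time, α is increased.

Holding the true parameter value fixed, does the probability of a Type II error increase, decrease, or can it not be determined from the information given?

The first change alone would make β increase; the second alone would make β decrease. Which effect dominates depends on the magnitudes, which are not given.

Cannot be determined from the information given.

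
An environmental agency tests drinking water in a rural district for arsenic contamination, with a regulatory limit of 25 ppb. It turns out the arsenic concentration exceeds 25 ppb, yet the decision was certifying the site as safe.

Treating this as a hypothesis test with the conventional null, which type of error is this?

Type II error

The null hypothesis here is that the arsenic concentration is at or below 25 ppb (safe).
'Certifying the site as safe' corresponds to failing to reject H₀.
H₀ was not rejected but H₀ is false — a Type II error (false negative).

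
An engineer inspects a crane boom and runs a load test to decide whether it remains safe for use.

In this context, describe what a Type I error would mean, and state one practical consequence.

A Type I error would mean concluding that the structure is structurally deficient when in fact the structure meets the required load capacity (safe). Consequence: a sound structure is closed unnecessarily, at significant cost and disruption.

With the conventional null hypothesis that the structure meets the required load capacity (safe):
A Type I error is rejecting H₀ when H₀ is true.
Here that means closing the structure for repairs when actually the structure meets the required load capacity (safe).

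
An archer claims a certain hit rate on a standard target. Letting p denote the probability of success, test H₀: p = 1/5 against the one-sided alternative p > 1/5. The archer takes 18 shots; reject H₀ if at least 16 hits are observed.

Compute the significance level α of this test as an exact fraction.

2521/3814697265625

The Type I error probability is α = P(Y ≥ 16) computed under H₀, where Y ~ Binomial(18, 1/5).
Adding the binomial terms for j = 16 through 18 with p = 1/5 yields 2521/3814697265625.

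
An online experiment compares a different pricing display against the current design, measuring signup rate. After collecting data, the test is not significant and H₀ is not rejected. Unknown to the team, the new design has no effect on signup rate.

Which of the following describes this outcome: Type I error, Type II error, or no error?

Neither — the decision is correct.

The conventional null hypothesis here is that the new design has no effect on signup rate.
The test retained a true H₀ — the decision matches the true state.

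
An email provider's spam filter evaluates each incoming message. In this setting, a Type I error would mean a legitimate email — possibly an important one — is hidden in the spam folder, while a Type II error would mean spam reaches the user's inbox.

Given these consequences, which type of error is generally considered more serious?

The Type I consequence (a legitimate email — possibly an important one — is hidden in the spam folder) is more severe than the Type II consequence (spam reaches the user's inbox).

Type I error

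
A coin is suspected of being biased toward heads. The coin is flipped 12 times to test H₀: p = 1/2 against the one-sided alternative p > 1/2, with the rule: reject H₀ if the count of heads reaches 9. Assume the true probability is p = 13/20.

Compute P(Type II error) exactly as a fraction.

Under the alternative p = 13/20, Y ~ Binomial(12, 13/20); β is the probability the test does not reject, P(Y < 9).
Summing C(12,j)·(13/20)^j·(7/20)^{12-j} for j = 0..8 gives 535222111290433/819200000000000.

535222111290433/819200000000000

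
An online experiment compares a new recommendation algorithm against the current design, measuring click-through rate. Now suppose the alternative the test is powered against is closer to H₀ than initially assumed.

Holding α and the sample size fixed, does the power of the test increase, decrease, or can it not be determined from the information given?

A smaller departure from H₀ means the test statistic under Ha is distributed closer to where it would be under H₀; rejection becomes less likely.
Since power = 1 − β and β increases, power decreases.

It decreases.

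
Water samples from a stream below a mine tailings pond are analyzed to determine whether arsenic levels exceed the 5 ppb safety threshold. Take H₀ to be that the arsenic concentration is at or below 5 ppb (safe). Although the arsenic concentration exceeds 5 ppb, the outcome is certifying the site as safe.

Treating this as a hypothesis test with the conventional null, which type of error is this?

'Certifying the site as safe' corresponds to failing to reject H₀.
H₀ was not rejected but H₀ is false — a Type II error (false negative).

Type II error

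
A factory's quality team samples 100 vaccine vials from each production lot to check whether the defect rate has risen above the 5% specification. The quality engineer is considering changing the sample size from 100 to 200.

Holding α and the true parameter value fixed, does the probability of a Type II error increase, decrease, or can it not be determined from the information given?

It decreases.

More data shrinks sampling variability; the test statistic under Ha concentrates further from the null value, making rejection more likely.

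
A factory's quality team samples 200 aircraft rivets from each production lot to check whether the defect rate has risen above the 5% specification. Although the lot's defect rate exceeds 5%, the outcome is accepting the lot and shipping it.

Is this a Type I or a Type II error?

Type II error

The null hypothesis here is that the lot's defect rate is 5% (within specification).
'Accepting the lot and shipping it' corresponds to failing to reject H₀.
H₀ was not rejected but H₀ is false — a Type II error (false negative).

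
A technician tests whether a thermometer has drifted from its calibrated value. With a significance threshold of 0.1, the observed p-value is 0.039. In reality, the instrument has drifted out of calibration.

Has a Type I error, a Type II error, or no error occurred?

The conventional null hypothesis is that the instrument is correctly calibrated.
Since p = 0.039 < α = 0.1, H₀ is rejected.
H₀ is false (actually the instrument has drifted out of calibration).
The decision matches the true state — no error.

No error — this is a correct decision.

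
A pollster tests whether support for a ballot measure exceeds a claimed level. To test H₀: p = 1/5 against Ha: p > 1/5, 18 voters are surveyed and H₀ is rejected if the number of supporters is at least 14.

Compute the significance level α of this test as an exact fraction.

167621/762939453125

The Type I error probability is α = P(K ≥ 14) computed under H₀, where K ~ Binomial(18, 1/5).
Summing C(18,j)(1/5)^j(4/5)^{18−j} for j = 14,…,18 gives 167621/762939453125.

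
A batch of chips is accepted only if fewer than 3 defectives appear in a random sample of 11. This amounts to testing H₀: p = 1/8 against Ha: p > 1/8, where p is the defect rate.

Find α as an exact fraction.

1285931725/8589934592

Under H₀, Y ~ Binomial(11, 1/8); the Type I error rate is P(Y ≥ 3).
Via the complement, α = 1 − Σ_{j=0}^{2} C(11,j)(1/8)^j(7/8)^{11-j} = 1285931725/8589934592.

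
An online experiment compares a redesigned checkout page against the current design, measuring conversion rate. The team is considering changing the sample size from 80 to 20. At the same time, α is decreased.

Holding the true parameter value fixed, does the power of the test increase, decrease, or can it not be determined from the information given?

It decreases.

Reducing n widens both sampling distributions, so the test has less ability to distinguish Ha from H₀. Lowering α raises the bar for rejection; under Ha, the test now fails to reject on outcomes it previously would have rejected. Both changes push β in the same direction.
Since power = 1 − β and β increases, power decreases.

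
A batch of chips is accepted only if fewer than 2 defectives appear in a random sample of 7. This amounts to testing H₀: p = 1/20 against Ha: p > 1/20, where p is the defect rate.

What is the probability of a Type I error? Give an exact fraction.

28403547/640000000

α = P(reject H₀ | H₀ true) = P(X ≥ 2 | p = 1/20), X ~ Binomial(7, 1/20).
α = 1 − P(X ≤ 1) = 1 − 611596453/640000000 = 28403547/640000000.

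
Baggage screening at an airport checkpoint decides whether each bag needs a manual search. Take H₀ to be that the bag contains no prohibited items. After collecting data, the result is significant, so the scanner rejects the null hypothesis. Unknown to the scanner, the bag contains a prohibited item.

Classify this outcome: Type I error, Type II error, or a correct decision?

The test rejected a false H₀ — the decision matches the true state.

No error — this is a correct decision.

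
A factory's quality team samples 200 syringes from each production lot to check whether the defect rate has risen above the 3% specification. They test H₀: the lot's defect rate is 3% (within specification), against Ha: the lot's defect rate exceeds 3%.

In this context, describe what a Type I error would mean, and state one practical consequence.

A Type I error is rejecting H₀ when H₀ is true.
Here that means rejecting the lot and scrapping or reworking it when actually the lot's defect rate is 3% (within specification).

A Type I error would mean concluding that the lot's defect rate exceeds 3% when in fact the lot's defect rate is 3% (within specification). Consequence: an acceptable shipment is needlessly reworked at extra cost.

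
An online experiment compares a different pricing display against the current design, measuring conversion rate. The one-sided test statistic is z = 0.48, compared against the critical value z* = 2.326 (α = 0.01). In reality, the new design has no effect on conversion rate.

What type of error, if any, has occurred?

No error (correct decision).

The conventional null hypothesis is that the new design has no effect on conversion rate.
Since z = 0.48 ≤ z* = 2.326, H₀ is not rejected.
H₀ is true (actually the new design has no effect on conversion rate).
The decision matches the true state — no error.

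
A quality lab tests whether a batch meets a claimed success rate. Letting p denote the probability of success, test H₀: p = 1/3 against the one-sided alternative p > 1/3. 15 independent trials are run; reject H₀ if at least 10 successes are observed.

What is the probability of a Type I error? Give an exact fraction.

α = P(reject H₀ | H₀ true) = P(X ≥ 10 | p = 1/3), with X ~ Binomial(15, 1/3).
P(X ≥ 10) = Σ_{j=10}^{15} C(15,j)·(1/3)^j·(2/3)^{15-j} = 122027/14348907.

122027/14348907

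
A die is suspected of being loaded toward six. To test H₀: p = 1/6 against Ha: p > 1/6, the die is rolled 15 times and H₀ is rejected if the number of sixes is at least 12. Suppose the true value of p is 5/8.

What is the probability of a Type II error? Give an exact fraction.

7681591069083/8796093022208

A Type II error is failing to reject when Ha holds: with p = 5/8, β = P(X ≤ 11).
Adding the binomial probabilities P(X=0)+…+P(X=11) at p = 5/8 gives 7681591069083/8796093022208.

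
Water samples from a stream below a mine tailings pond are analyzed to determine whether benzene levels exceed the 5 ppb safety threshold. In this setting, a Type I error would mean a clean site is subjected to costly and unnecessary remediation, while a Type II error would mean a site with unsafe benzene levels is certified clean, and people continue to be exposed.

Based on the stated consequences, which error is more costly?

Type II error

The Type II consequence (a site with unsafe benzene levels is certified clean, and people continue to be exposed) is more severe than the Type I consequence (a clean site is subjected to costly and unnecessary remediation).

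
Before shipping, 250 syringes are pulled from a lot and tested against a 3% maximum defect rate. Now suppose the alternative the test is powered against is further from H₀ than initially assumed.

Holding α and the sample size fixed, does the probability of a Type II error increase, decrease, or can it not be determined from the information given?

A larger true effect moves the Ha sampling distribution further from the H₀ critical value, making rejection more likely when Ha is true.

It decreases.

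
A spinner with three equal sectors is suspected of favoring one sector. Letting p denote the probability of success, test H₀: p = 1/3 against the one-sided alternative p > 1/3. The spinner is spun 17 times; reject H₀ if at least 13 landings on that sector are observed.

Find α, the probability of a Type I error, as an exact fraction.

Under H₀, K ~ Binomial(17, 1/3), and α = P(K ≥ 13).
Adding the binomial terms for j = 13 through 17 with p = 1/3 yields 44099/129140163.

44099/129140163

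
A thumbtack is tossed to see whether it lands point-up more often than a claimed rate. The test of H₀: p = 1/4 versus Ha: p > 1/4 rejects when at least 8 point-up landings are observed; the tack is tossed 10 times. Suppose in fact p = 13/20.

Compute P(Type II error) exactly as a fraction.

1890285078059/2560000000000

Under the alternative p = 13/20, S ~ Binomial(10, 13/20); β is the probability the test does not reject, P(S < 8).
Summing C(10,j)·(13/20)^j·(7/20)^{10-j} for j = 0..7 gives 1890285078059/2560000000000.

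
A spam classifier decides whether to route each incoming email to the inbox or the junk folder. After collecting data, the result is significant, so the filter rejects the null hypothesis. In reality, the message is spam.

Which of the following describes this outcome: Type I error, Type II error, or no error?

The conventional null hypothesis here is that the message is legitimate (not spam).
The test rejected a false H₀ — the decision matches the true state.

No error (correct decision).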